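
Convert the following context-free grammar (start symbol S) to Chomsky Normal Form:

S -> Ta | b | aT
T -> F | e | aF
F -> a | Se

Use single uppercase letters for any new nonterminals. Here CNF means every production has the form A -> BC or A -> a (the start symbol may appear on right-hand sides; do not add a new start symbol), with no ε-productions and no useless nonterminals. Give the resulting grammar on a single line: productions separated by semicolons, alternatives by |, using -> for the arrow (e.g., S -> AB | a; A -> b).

S -> b | BT | TB; A -> e; B -> a; F -> a | SA; T -> a | e | BF | SA

No ε-productions.
After unit-elimination: S -> b | Ta | aT; F -> a | Se; T -> a | e | Se | aF.
TERM: introduce B -> a, A -> e and substitute in every rule of length ≥2.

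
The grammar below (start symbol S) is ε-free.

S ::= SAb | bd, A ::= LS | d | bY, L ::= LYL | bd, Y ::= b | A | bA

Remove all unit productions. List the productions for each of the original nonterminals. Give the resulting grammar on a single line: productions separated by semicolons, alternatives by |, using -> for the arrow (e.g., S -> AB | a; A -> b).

S -> bd | SAb; A -> d | LS | bY; L -> bd | LYL; Y -> b | d | LS | bA | bY

Unit productions: Y->A.
Unit pairs (A ⇒* B via units): (Y,A).
S: inherits non-unit rules of {S} → SAb | bd.
A: inherits non-unit rules of {A} → LS | bY | d.
L: inherits non-unit rules of {L} → LYL | bd.
Y: inherits non-unit rules of {A, Y} → LS | b | bA | bY | d.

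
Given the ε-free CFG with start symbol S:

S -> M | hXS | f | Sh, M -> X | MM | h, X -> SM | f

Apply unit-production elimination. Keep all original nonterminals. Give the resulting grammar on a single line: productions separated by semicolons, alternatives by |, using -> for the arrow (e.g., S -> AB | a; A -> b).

S -> f | h | MM | SM | Sh | hXS; M -> f | h | MM | SM; X -> f | SM

Unit productions: M->X, S->M.
Unit pairs (A ⇒* B via units): (M,X), (S,M), (S,X).
S: inherits non-unit rules of {M, S, X} → MM | SM | Sh | f | h | hXS.
M: inherits non-unit rules of {M, X} → MM | SM | f | h.
X: inherits non-unit rules of {X} → SM | f.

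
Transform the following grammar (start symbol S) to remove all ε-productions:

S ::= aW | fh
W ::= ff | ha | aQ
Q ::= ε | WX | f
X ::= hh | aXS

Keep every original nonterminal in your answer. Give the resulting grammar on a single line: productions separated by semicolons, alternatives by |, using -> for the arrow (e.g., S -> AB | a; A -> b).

Nullable set: {Q}.
Drop Q -> ε.
W -> aQ: Q nullable, giving a | aQ.
Unchanged (no nullable symbols): S -> aW; S -> fh; Q -> WX; Q -> f; W -> ff; W -> ha; X -> aXS; X -> hh.

S -> aW | fh; Q -> f | WX; W -> a | aQ | ff | ha; X -> hh | aXS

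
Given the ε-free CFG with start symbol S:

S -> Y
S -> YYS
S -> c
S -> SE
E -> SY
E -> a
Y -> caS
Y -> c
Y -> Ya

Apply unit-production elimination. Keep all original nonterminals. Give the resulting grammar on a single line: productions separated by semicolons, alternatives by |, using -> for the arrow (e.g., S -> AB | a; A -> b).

Unit productions: S->Y.
Unit pairs (A ⇒* B via units): (S,Y).
S: inherits non-unit rules of {S, Y} → SE | YYS | Ya | c | caS.
E: inherits non-unit rules of {E} → SY | a.
Y: inherits non-unit rules of {Y} → Ya | c | caS.

S -> c | SE | Ya | YYS | caS; E -> a | SY; Y -> c | Ya | caS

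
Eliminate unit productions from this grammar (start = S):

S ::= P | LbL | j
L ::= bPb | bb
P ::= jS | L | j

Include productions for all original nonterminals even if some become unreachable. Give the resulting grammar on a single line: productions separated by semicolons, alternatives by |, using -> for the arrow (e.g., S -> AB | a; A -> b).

S -> j | bb | jS | LbL | bPb; L -> bb | bPb; P -> j | bb | jS | bPb

Unit productions: P->L, S->P.
Unit pairs (A ⇒* B via units): (P,L), (S,L), (S,P).
S: inherits non-unit rules of {L, P, S} → LbL | bPb | bb | j | jS.
L: inherits non-unit rules of {L} → bPb | bb.
P: inherits non-unit rules of {L, P} → bPb | bb | j | jS.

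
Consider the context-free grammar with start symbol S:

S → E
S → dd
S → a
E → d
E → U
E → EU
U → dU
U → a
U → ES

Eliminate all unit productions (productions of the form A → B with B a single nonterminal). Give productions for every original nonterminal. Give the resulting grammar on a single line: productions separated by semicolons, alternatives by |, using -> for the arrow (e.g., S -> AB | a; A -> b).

S -> a | d | ES | EU | dU | dd; E -> a | d | ES | EU | dU; U -> a | ES | dU

Unit productions: E->U, S->E.
Unit pairs (A ⇒* B via units): (E,U), (S,E), (S,U).
S: inherits non-unit rules of {E, S, U} → ES | EU | a | d | dU | dd.
E: inherits non-unit rules of {E, U} → ES | EU | a | d | dU.
U: inherits non-unit rules of {U} → ES | a | dU.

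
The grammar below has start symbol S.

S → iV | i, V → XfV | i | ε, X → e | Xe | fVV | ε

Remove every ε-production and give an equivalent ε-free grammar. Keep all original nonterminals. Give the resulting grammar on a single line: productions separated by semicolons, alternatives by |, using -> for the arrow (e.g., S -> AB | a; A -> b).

Nullable set: {V, X}.
S -> iV: V nullable, giving i | iV.
Drop V -> ε.
V -> XfV: X, V nullable, giving Xf | XfV | f | fV.
Drop X -> ε.
X -> Xe: X nullable, giving Xe | e.
X -> fVV: V, V nullable, giving f | fV | fVV.
Unchanged (no nullable symbols): S -> i; V -> i; X -> e.

S -> i | iV; V -> f | i | Xf | fV | XfV; X -> e | f | Xe | fV | fVV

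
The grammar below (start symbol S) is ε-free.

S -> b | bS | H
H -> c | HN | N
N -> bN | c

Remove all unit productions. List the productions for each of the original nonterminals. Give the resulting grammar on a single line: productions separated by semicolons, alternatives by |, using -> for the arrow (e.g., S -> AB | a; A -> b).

S -> b | c | HN | bN | bS; H -> c | HN | bN; N -> c | bN

Unit productions: H->N, S->H.
Unit pairs (A ⇒* B via units): (H,N), (S,H), (S,N).
S: inherits non-unit rules of {H, N, S} → HN | b | bN | bS | c.
H: inherits non-unit rules of {H, N} → HN | bN | c.
N: inherits non-unit rules of {N} → bN | c.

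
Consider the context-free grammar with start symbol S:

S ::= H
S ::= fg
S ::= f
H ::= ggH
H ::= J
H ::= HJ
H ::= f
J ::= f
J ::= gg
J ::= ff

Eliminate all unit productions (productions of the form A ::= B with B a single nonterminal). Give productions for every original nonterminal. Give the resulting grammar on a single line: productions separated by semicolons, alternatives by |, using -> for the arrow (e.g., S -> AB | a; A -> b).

S -> f | HJ | ff | fg | gg | ggH; H -> f | HJ | ff | gg | ggH; J -> f | ff | gg

Unit productions: H->J, S->H.
Unit pairs (A ⇒* B via units): (H,J), (S,H), (S,J).
S: inherits non-unit rules of {H, J, S} → HJ | f | ff | fg | gg | ggH.
H: inherits non-unit rules of {H, J} → HJ | f | ff | gg | ggH.
J: inherits non-unit rules of {J} → f | ff | gg.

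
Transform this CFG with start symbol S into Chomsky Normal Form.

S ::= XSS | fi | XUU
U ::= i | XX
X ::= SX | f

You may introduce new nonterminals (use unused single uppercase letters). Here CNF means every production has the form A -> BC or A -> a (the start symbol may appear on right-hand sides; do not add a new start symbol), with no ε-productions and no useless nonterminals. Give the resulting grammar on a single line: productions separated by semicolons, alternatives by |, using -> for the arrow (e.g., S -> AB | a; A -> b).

S -> AB | XC | XD; A -> f; B -> i; C -> SS; D -> UU; U -> i | XX; X -> f | SX

No ε-productions.
No unit productions to eliminate.
TERM: introduce A -> f, B -> i and substitute in every rule of length ≥2.
BIN: S -> XSS becomes S -> XC, C -> SS; S -> XUU becomes S -> XD, D -> UU.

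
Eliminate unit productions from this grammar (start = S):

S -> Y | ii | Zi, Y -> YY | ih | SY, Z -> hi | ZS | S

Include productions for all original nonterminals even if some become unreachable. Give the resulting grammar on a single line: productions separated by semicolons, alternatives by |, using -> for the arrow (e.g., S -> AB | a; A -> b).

S -> SY | YY | Zi | ih | ii; Y -> SY | YY | ih; Z -> SY | YY | ZS | Zi | hi | ih | ii

Unit productions: S->Y, Z->S.
Unit pairs (A ⇒* B via units): (S,Y), (Z,S), (Z,Y).
S: inherits non-unit rules of {S, Y} → SY | YY | Zi | ih | ii.
Y: inherits non-unit rules of {Y} → SY | YY | ih.
Z: inherits non-unit rules of {S, Y, Z} → SY | YY | ZS | Zi | hi | ih | ii.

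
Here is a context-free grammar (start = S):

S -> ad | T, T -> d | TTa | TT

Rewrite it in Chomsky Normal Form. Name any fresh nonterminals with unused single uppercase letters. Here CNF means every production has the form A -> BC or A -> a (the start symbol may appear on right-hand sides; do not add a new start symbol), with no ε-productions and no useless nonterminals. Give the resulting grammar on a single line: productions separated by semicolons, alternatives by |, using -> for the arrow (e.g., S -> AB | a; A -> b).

No ε-productions.
After unit-elimination: S -> d | TT | ad | TTa; T -> d | TT | TTa.
TERM: introduce A -> a, B -> d and substitute in every rule of length ≥2.
BIN: S -> TTA becomes S -> TC, C -> TA; T -> TTA becomes T -> TD, D -> TA.

S -> d | AB | TC | TT; A -> a; B -> d; C -> TA; D -> TA; T -> d | TD | TT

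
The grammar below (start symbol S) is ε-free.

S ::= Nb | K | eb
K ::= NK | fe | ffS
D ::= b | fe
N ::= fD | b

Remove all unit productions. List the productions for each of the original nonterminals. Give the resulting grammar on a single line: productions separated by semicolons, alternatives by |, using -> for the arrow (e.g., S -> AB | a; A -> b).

S -> NK | Nb | eb | fe | ffS; D -> b | fe; K -> NK | fe | ffS; N -> b | fD

Unit productions: S->K.
Unit pairs (A ⇒* B via units): (S,K).
S: inherits non-unit rules of {K, S} → NK | Nb | eb | fe | ffS.
D: inherits non-unit rules of {D} → b | fe.
K: inherits non-unit rules of {K} → NK | fe | ffS.
N: inherits non-unit rules of {N} → b | fD.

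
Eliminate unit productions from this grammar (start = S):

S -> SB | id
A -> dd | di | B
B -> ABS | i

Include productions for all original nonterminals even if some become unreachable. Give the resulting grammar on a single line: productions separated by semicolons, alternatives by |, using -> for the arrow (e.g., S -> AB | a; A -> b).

Unit productions: A->B.
Unit pairs (A ⇒* B via units): (A,B).
S: inherits non-unit rules of {S} → SB | id.
A: inherits non-unit rules of {A, B} → ABS | dd | di | i.
B: inherits non-unit rules of {B} → ABS | i.

S -> SB | id; A -> i | dd | di | ABS; B -> i | ABS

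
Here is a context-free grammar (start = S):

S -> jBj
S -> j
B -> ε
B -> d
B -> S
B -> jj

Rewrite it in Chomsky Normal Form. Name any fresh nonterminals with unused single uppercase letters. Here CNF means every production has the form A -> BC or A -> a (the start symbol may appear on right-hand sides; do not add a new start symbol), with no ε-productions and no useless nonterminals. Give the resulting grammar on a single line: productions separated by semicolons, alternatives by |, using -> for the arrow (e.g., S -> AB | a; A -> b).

Nullable: {B}; after ε-elimination: S -> j | jj | jBj; B -> S | d | jj.
After unit-elimination: S -> j | jj | jBj; B -> d | j | jj | jBj.
TERM: introduce A -> j and substitute in every rule of length ≥2.
BIN: B -> ABA becomes B -> AC, C -> BA; S -> ABA becomes S -> AD, D -> BA.

S -> j | AA | AD; A -> j; B -> d | j | AA | AC; C -> BA; D -> BA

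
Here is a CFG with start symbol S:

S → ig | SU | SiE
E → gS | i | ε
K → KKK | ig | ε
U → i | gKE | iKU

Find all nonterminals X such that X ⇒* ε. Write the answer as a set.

{E, K}

Directly nullable (have an ε-rule): {E, K}.
Not nullable: S, U — each has a terminal in every rule's right-hand side or depends on a non-nullable symbol.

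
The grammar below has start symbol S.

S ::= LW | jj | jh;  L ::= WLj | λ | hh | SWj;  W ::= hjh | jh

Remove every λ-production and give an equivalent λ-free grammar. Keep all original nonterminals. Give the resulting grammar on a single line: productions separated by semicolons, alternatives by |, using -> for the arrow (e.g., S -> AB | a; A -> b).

S -> W | LW | jh | jj; L -> Wj | hh | SWj | WLj; W -> jh | hjh

Nullable set: {L}.
S -> LW: L nullable, giving LW | W.
Drop L -> λ.
L -> WLj: L nullable, giving WLj | Wj.
Unchanged (no nullable symbols): S -> jh; S -> jj; L -> SWj; L -> hh; W -> hjh; W -> jh.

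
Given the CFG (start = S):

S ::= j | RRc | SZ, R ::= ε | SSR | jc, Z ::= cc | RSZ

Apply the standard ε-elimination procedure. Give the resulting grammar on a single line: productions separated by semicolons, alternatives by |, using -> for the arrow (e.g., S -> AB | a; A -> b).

Nullable set: {R}.
S -> RRc: R, R nullable, giving RRc | Rc | c.
Drop R -> ε.
R -> SSR: R nullable, giving SS | SSR.
Z -> RSZ: R nullable, giving RSZ | SZ.
Unchanged (no nullable symbols): S -> SZ; S -> j; R -> jc; Z -> cc.

S -> c | j | Rc | SZ | RRc; R -> SS | jc | SSR; Z -> SZ | cc | RSZ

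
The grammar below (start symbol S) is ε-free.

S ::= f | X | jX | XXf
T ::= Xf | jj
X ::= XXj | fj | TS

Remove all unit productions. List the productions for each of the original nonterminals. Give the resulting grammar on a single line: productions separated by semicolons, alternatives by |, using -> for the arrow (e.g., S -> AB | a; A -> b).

Unit productions: S->X.
Unit pairs (A ⇒* B via units): (S,X).
S: inherits non-unit rules of {S, X} → TS | XXf | XXj | f | fj | jX.
T: inherits non-unit rules of {T} → Xf | jj.
X: inherits non-unit rules of {X} → TS | XXj | fj.

S -> f | TS | fj | jX | XXf | XXj; T -> Xf | jj; X -> TS | fj | XXj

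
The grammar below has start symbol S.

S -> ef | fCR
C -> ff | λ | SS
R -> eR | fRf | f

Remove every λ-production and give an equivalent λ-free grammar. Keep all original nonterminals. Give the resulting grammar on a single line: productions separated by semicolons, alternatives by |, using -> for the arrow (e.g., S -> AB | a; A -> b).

Nullable set: {C}.
S -> fCR: C nullable, giving fCR | fR.
Drop C -> λ.
Unchanged (no nullable symbols): S -> ef; C -> SS; C -> ff; R -> eR; R -> f; R -> fRf.

S -> ef | fR | fCR; C -> SS | ff; R -> f | eR | fRf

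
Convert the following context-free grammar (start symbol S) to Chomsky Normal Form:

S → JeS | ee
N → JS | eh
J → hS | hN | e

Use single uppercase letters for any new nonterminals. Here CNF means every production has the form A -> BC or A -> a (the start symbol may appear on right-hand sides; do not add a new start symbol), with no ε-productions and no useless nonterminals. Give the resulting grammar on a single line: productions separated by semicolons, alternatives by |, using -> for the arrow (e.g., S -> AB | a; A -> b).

No ε-productions.
No unit productions to eliminate.
TERM: introduce B -> e, A -> h and substitute in every rule of length ≥2.
BIN: S -> JBS becomes S -> JC, C -> BS.

S -> BB | JC; A -> h; B -> e; C -> BS; J -> e | AN | AS; N -> BA | JS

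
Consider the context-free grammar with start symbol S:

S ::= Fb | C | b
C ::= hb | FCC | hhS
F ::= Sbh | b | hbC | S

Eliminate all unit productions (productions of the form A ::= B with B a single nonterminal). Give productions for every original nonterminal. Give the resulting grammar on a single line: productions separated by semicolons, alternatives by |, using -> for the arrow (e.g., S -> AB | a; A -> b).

S -> b | Fb | hb | FCC | hhS; C -> hb | FCC | hhS; F -> b | Fb | hb | FCC | Sbh | hbC | hhS

Unit productions: F->S, S->C.
Unit pairs (A ⇒* B via units): (F,C), (F,S), (S,C).
S: inherits non-unit rules of {C, S} → FCC | Fb | b | hb | hhS.
C: inherits non-unit rules of {C} → FCC | hb | hhS.
F: inherits non-unit rules of {C, F, S} → FCC | Fb | Sbh | b | hb | hbC | hhS.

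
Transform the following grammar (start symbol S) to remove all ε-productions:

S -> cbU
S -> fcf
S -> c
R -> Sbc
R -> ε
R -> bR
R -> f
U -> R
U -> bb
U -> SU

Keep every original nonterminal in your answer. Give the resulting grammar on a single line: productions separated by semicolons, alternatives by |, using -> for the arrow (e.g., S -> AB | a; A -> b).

Nullable set: {R, U}.
S -> cbU: U nullable, giving cb | cbU.
Drop R -> ε.
R -> bR: R nullable, giving b | bR.
U -> R: R nullable, giving R.
U -> SU: U nullable, giving S | SU.
Unchanged (no nullable symbols): S -> c; S -> fcf; R -> Sbc; R -> f; U -> bb.

S -> c | cb | cbU | fcf; R -> b | f | bR | Sbc; U -> R | S | SU | bb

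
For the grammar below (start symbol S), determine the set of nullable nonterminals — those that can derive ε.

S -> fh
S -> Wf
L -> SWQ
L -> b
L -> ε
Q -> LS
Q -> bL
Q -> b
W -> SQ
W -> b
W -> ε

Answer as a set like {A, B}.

Directly nullable (have an ε-rule): {L, W}.
Not nullable: Q, S — each has a terminal in every rule's right-hand side or depends on a non-nullable symbol.

{L, W}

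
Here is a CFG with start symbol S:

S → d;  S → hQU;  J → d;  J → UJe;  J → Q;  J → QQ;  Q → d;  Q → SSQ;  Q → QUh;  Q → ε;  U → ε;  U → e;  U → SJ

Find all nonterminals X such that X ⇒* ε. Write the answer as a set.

{J, Q, U}

Directly nullable (have an ε-rule): {Q, U}.
J is nullable via J -> Q (every symbol on the right is already known nullable).
Not nullable: S — each has a terminal in every rule's right-hand side or depends on a non-nullable symbol.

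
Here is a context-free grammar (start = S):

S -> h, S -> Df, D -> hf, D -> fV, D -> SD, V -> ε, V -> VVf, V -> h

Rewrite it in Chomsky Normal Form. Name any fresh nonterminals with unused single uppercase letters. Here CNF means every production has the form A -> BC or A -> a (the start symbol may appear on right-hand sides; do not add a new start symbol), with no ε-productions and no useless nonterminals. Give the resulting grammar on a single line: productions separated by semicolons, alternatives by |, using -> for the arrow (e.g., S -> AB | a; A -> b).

S -> h | DA; A -> f; B -> h; C -> VA; D -> f | AV | BA | SD; V -> f | h | VA | VC

Nullable: {V}; after ε-elimination: S -> h | Df; D -> f | SD | fV | hf; V -> f | h | Vf | VVf.
No unit productions to eliminate.
TERM: introduce A -> f, B -> h and substitute in every rule of length ≥2.
BIN: V -> VVA becomes V -> VC, C -> VA.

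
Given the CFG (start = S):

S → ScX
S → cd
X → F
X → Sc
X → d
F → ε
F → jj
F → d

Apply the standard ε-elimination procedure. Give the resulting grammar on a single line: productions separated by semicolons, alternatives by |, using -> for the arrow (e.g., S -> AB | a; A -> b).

Nullable set: {F, X}.
S -> ScX: X nullable, giving Sc | ScX.
Drop F -> ε.
X -> F: F nullable, giving F.
Unchanged (no nullable symbols): S -> cd; F -> d; F -> jj; X -> Sc; X -> d.

S -> Sc | cd | ScX; F -> d | jj; X -> F | d | Sc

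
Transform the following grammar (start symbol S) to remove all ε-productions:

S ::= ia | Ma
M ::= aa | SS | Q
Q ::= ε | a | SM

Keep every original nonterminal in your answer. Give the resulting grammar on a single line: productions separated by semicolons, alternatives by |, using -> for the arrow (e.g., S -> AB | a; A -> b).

Nullable set: {M, Q}.
S -> Ma: M nullable, giving Ma | a.
M -> Q: Q nullable, giving Q.
Drop Q -> ε.
Q -> SM: M nullable, giving S | SM.
Unchanged (no nullable symbols): S -> ia; M -> SS; M -> aa; Q -> a.

S -> a | Ma | ia; M -> Q | SS | aa; Q -> S | a | SM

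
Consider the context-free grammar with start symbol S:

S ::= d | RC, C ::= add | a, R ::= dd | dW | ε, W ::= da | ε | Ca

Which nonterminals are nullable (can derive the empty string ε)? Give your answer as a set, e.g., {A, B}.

{R, W}

Directly nullable (have an ε-rule): {R, W}.
Not nullable: C, S — each has a terminal in every rule's right-hand side or depends on a non-nullable symbol.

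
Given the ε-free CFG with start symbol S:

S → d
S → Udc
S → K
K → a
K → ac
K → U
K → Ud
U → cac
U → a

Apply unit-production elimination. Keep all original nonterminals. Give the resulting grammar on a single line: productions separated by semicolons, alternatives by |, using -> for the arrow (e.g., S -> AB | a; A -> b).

Unit productions: K->U, S->K.
Unit pairs (A ⇒* B via units): (K,U), (S,K), (S,U).
S: inherits non-unit rules of {K, S, U} → Ud | Udc | a | ac | cac | d.
K: inherits non-unit rules of {K, U} → Ud | a | ac | cac.
U: inherits non-unit rules of {U} → a | cac.

S -> a | d | Ud | ac | Udc | cac; K -> a | Ud | ac | cac; U -> a | cac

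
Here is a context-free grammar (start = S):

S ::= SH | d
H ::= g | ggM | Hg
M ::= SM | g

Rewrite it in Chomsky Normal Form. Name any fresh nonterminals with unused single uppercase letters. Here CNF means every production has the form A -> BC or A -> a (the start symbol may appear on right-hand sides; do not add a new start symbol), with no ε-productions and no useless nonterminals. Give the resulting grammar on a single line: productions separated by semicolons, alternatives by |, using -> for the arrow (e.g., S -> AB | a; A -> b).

S -> d | SH; A -> g; B -> AM; H -> g | AB | HA; M -> g | SM

No ε-productions.
No unit productions to eliminate.
TERM: introduce A -> g and substitute in every rule of length ≥2.
BIN: H -> AAM becomes H -> AB, B -> AM.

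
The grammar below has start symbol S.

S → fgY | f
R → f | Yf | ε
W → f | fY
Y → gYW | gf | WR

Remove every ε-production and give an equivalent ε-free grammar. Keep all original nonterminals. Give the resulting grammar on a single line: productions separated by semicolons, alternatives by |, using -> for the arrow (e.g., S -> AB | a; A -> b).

Nullable set: {R}.
Drop R -> ε.
Y -> WR: R nullable, giving W | WR.
Unchanged (no nullable symbols): S -> f; S -> fgY; R -> Yf; R -> f; W -> f; W -> fY; Y -> gYW; Y -> gf.

S -> f | fgY; R -> f | Yf; W -> f | fY; Y -> W | WR | gf | gYW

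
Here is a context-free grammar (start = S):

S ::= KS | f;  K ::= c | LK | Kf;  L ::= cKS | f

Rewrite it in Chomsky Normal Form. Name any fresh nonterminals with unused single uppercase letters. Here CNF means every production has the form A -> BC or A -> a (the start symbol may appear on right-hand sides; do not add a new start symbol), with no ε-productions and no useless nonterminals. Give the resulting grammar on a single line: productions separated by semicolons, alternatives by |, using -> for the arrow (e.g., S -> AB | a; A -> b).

S -> f | KS; A -> f; B -> c; C -> KS; K -> c | KA | LK; L -> f | BC

No ε-productions.
No unit productions to eliminate.
TERM: introduce B -> c, A -> f and substitute in every rule of length ≥2.
BIN: L -> BKS becomes L -> BC, C -> KS.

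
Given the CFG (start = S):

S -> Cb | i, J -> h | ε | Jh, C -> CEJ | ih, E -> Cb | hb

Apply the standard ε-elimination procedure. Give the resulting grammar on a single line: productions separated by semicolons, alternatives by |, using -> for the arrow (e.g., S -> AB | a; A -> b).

Nullable set: {J}.
C -> CEJ: J nullable, giving CE | CEJ.
Drop J -> ε.
J -> Jh: J nullable, giving Jh | h.
Unchanged (no nullable symbols): S -> Cb; S -> i; C -> ih; E -> Cb; E -> hb; J -> h.

S -> i | Cb; C -> CE | ih | CEJ; E -> Cb | hb; J -> h | Jh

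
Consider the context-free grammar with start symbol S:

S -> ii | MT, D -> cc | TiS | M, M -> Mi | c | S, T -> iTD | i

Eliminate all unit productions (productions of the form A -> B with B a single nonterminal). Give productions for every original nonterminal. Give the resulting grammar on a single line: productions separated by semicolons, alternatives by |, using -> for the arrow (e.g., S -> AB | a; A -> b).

Unit productions: D->M, M->S.
Unit pairs (A ⇒* B via units): (D,M), (D,S), (M,S).
S: inherits non-unit rules of {S} → MT | ii.
D: inherits non-unit rules of {D, M, S} → MT | Mi | TiS | c | cc | ii.
M: inherits non-unit rules of {M, S} → MT | Mi | c | ii.
T: inherits non-unit rules of {T} → i | iTD.

S -> MT | ii; D -> c | MT | Mi | cc | ii | TiS; M -> c | MT | Mi | ii; T -> i | iTD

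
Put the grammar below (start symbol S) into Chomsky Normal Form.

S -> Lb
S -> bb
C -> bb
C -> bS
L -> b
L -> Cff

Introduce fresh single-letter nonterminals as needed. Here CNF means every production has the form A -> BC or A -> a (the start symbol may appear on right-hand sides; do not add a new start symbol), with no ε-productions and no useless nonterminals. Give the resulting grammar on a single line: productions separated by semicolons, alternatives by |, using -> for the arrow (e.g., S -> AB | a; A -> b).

No ε-productions.
No unit productions to eliminate.
TERM: introduce A -> b, B -> f and substitute in every rule of length ≥2.
BIN: L -> CBB becomes L -> CD, D -> BB.

S -> AA | LA; A -> b; B -> f; C -> AA | AS; D -> BB; L -> b | CD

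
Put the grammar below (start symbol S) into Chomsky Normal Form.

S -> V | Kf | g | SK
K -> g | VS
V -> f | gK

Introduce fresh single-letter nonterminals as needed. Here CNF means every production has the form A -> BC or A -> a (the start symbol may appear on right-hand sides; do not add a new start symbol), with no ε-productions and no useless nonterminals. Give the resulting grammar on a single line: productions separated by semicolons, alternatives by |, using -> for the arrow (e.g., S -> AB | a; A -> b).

S -> f | g | BK | KA | SK; A -> f; B -> g; K -> g | VS; V -> f | BK

No ε-productions.
After unit-elimination: S -> f | g | Kf | SK | gK; K -> g | VS; V -> f | gK.
TERM: introduce A -> f, B -> g and substitute in every rule of length ≥2.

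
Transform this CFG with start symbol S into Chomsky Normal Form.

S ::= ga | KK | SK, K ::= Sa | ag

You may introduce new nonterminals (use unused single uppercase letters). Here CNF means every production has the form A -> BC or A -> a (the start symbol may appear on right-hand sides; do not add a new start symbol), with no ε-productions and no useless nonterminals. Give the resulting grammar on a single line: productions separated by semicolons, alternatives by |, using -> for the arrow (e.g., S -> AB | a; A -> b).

S -> BA | KK | SK; A -> a; B -> g; K -> AB | SA

No ε-productions.
No unit productions to eliminate.
TERM: introduce A -> a, B -> g and substitute in every rule of length ≥2.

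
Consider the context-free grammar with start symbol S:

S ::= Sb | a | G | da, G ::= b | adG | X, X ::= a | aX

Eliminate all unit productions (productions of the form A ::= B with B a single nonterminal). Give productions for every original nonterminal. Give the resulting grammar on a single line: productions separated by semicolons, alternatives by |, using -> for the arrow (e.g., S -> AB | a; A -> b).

S -> a | b | Sb | aX | da | adG; G -> a | b | aX | adG; X -> a | aX

Unit productions: G->X, S->G.
Unit pairs (A ⇒* B via units): (G,X), (S,G), (S,X).
S: inherits non-unit rules of {G, S, X} → Sb | a | aX | adG | b | da.
G: inherits non-unit rules of {G, X} → a | aX | adG | b.
X: inherits non-unit rules of {X} → a | aX.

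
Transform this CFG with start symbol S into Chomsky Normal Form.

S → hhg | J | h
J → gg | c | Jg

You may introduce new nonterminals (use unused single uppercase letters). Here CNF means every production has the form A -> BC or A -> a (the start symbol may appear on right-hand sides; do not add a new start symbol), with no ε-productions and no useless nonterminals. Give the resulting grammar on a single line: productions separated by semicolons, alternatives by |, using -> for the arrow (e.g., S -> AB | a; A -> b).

No ε-productions.
After unit-elimination: S -> c | h | Jg | gg | hhg; J -> c | Jg | gg.
TERM: introduce A -> g, B -> h and substitute in every rule of length ≥2.
BIN: S -> BBA becomes S -> BC, C -> BA.

S -> c | h | AA | BC | JA; A -> g; B -> h; C -> BA; J -> c | AA | JA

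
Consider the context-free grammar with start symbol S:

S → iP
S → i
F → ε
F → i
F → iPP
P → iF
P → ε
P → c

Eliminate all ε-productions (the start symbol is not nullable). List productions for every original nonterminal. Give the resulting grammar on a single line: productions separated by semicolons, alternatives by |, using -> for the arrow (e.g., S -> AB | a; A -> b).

S -> i | iP; F -> i | iP | iPP; P -> c | i | iF

Nullable set: {F, P}.
S -> iP: P nullable, giving i | iP.
Drop F -> ε.
F -> iPP: P, P nullable, giving i | iP | iPP.
Drop P -> ε.
P -> iF: F nullable, giving i | iF.
Unchanged (no nullable symbols): S -> i; F -> i; P -> c.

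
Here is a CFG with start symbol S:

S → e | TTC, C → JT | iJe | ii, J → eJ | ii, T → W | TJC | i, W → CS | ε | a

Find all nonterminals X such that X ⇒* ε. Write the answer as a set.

Directly nullable (have an ε-rule): {W}.
T is nullable via T -> W (every symbol on the right is already known nullable).
Not nullable: C, J, S — each has a terminal in every rule's right-hand side or depends on a non-nullable symbol.

{T, W}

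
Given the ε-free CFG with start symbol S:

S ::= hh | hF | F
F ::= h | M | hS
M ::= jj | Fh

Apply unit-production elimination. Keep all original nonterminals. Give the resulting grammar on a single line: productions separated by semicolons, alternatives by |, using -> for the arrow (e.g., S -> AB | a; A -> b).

Unit productions: F->M, S->F.
Unit pairs (A ⇒* B via units): (F,M), (S,F), (S,M).
S: inherits non-unit rules of {F, M, S} → Fh | h | hF | hS | hh | jj.
F: inherits non-unit rules of {F, M} → Fh | h | hS | jj.
M: inherits non-unit rules of {M} → Fh | jj.

S -> h | Fh | hF | hS | hh | jj; F -> h | Fh | hS | jj; M -> Fh | jj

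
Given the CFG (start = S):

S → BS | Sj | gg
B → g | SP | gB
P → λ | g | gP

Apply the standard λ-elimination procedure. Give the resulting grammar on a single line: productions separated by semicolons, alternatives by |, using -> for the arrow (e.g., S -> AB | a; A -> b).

Nullable set: {P}.
B -> SP: P nullable, giving S | SP.
Drop P -> λ.
P -> gP: P nullable, giving g | gP.
Unchanged (no nullable symbols): S -> BS; S -> Sj; S -> gg; B -> g; B -> gB; P -> g.

S -> BS | Sj | gg; B -> S | g | SP | gB; P -> g | gP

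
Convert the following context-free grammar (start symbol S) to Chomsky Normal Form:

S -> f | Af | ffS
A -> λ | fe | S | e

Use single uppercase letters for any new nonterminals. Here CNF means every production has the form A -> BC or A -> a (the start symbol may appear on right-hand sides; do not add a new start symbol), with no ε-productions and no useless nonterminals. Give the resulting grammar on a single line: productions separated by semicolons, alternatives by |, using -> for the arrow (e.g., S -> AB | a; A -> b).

S -> f | AB | BE; A -> e | f | AB | BC | BD; B -> f; C -> e; D -> BS; E -> BS

Nullable: {A}; after ε-elimination: S -> f | Af | ffS; A -> S | e | fe.
After unit-elimination: S -> f | Af | ffS; A -> e | f | Af | fe | ffS.
TERM: introduce C -> e, B -> f and substitute in every rule of length ≥2.
BIN: A -> BBS becomes A -> BD, D -> BS; S -> BBS becomes S -> BE, E -> BS.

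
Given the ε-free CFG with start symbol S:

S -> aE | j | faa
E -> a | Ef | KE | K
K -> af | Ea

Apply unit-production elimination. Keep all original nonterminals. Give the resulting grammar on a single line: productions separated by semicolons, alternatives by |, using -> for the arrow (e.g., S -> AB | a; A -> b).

S -> j | aE | faa; E -> a | Ea | Ef | KE | af; K -> Ea | af

Unit productions: E->K.
Unit pairs (A ⇒* B via units): (E,K).
S: inherits non-unit rules of {S} → aE | faa | j.
E: inherits non-unit rules of {E, K} → Ea | Ef | KE | a | af.
K: inherits non-unit rules of {K} → Ea | af.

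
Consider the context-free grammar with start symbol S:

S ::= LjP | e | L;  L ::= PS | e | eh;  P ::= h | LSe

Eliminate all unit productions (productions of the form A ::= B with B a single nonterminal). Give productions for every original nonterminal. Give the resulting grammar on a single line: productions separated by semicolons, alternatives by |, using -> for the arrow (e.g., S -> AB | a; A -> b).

S -> e | PS | eh | LjP; L -> e | PS | eh; P -> h | LSe

Unit productions: S->L.
Unit pairs (A ⇒* B via units): (S,L).
S: inherits non-unit rules of {L, S} → LjP | PS | e | eh.
L: inherits non-unit rules of {L} → PS | e | eh.
P: inherits non-unit rules of {P} → LSe | h.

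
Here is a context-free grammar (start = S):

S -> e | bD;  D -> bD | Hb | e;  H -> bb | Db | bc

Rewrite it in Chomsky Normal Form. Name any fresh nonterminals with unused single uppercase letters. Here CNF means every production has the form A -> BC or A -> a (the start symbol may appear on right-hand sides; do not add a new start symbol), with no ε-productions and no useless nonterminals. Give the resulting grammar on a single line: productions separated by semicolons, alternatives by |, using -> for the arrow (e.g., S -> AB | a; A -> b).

S -> e | AD; A -> b; B -> c; D -> e | AD | HA; H -> AA | AB | DA

No ε-productions.
No unit productions to eliminate.
TERM: introduce A -> b, B -> c and substitute in every rule of length ≥2.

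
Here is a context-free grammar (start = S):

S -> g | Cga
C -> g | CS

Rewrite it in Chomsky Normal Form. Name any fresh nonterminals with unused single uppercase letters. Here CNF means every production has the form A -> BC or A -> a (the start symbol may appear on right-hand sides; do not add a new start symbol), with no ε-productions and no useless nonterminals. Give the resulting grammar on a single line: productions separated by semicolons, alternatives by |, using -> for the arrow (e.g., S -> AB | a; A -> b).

S -> g | CD; A -> g; B -> a; C -> g | CS; D -> AB

No ε-productions.
No unit productions to eliminate.
TERM: introduce B -> a, A -> g and substitute in every rule of length ≥2.
BIN: S -> CAB becomes S -> CD, D -> AB.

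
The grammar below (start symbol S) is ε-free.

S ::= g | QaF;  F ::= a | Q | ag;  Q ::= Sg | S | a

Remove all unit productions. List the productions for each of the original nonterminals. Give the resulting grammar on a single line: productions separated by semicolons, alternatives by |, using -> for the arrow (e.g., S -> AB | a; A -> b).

Unit productions: F->Q, Q->S.
Unit pairs (A ⇒* B via units): (F,Q), (F,S), (Q,S).
S: inherits non-unit rules of {S} → QaF | g.
F: inherits non-unit rules of {F, Q, S} → QaF | Sg | a | ag | g.
Q: inherits non-unit rules of {Q, S} → QaF | Sg | a | g.

S -> g | QaF; F -> a | g | Sg | ag | QaF; Q -> a | g | Sg | QaF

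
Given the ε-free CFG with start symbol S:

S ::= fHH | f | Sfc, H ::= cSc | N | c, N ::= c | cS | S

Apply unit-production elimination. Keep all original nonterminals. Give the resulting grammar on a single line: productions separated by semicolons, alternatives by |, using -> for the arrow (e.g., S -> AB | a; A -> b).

S -> f | Sfc | fHH; H -> c | f | cS | Sfc | cSc | fHH; N -> c | f | cS | Sfc | fHH

Unit productions: H->N, N->S.
Unit pairs (A ⇒* B via units): (H,N), (H,S), (N,S).
S: inherits non-unit rules of {S} → Sfc | f | fHH.
H: inherits non-unit rules of {H, N, S} → Sfc | c | cS | cSc | f | fHH.
N: inherits non-unit rules of {N, S} → Sfc | c | cS | f | fHH.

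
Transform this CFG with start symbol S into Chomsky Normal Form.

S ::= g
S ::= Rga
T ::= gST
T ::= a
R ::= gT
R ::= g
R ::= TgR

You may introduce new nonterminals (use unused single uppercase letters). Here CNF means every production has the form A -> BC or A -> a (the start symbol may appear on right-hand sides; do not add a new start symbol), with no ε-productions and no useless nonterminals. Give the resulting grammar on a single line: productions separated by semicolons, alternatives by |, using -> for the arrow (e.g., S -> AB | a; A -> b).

No ε-productions.
No unit productions to eliminate.
TERM: introduce B -> a, A -> g and substitute in every rule of length ≥2.
BIN: R -> TAR becomes R -> TC, C -> AR; S -> RAB becomes S -> RD, D -> AB; T -> AST becomes T -> AE, E -> ST.

S -> g | RD; A -> g; B -> a; C -> AR; D -> AB; E -> ST; R -> g | AT | TC; T -> a | AE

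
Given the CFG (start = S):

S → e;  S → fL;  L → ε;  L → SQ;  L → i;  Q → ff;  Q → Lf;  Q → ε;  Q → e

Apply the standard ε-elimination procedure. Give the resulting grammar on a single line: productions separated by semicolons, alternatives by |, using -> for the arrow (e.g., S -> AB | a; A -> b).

S -> e | f | fL; L -> S | i | SQ; Q -> e | f | Lf | ff

Nullable set: {L, Q}.
S -> fL: L nullable, giving f | fL.
Drop L -> ε.
L -> SQ: Q nullable, giving S | SQ.
Drop Q -> ε.
Q -> Lf: L nullable, giving Lf | f.
Unchanged (no nullable symbols): S -> e; L -> i; Q -> e; Q -> ff.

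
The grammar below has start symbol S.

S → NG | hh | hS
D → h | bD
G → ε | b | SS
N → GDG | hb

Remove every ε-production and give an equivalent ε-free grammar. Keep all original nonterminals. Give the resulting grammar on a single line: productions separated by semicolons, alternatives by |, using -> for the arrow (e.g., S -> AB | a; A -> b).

Nullable set: {G}.
S -> NG: G nullable, giving N | NG.
Drop G -> ε.
N -> GDG: G, G nullable, giving D | DG | GD | GDG.
Unchanged (no nullable symbols): S -> hS; S -> hh; D -> bD; D -> h; G -> SS; G -> b; N -> hb.

S -> N | NG | hS | hh; D -> h | bD; G -> b | SS; N -> D | DG | GD | hb | GDG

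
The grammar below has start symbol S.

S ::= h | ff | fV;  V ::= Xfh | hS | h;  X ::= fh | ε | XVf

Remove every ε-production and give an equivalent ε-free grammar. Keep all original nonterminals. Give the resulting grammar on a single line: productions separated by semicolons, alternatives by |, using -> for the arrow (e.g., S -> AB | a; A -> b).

S -> h | fV | ff; V -> h | fh | hS | Xfh; X -> Vf | fh | XVf

Nullable set: {X}.
V -> Xfh: X nullable, giving Xfh | fh.
Drop X -> ε.
X -> XVf: X nullable, giving Vf | XVf.
Unchanged (no nullable symbols): S -> fV; S -> ff; S -> h; V -> h; V -> hS; X -> fh.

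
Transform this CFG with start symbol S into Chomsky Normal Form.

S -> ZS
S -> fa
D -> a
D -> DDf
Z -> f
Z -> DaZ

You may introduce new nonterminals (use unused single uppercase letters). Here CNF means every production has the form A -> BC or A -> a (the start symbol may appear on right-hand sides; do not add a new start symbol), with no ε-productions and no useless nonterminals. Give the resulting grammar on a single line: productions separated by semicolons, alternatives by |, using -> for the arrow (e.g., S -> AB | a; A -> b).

No ε-productions.
No unit productions to eliminate.
TERM: introduce B -> a, A -> f and substitute in every rule of length ≥2.
BIN: D -> DDA becomes D -> DC, C -> DA; Z -> DBZ becomes Z -> DE, E -> BZ.

S -> AB | ZS; A -> f; B -> a; C -> DA; D -> a | DC; E -> BZ; Z -> f | DE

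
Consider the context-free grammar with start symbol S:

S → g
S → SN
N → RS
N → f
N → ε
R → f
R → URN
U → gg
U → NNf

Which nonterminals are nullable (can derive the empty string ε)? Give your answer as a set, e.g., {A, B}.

Directly nullable (have an ε-rule): {N}.
Not nullable: R, S, U — each has a terminal in every rule's right-hand side or depends on a non-nullable symbol.

{N}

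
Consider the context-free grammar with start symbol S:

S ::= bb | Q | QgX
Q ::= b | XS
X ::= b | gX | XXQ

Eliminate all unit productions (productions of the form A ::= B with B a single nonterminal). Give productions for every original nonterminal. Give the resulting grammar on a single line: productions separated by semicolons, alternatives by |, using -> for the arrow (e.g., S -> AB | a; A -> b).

Unit productions: S->Q.
Unit pairs (A ⇒* B via units): (S,Q).
S: inherits non-unit rules of {Q, S} → QgX | XS | b | bb.
Q: inherits non-unit rules of {Q} → XS | b.
X: inherits non-unit rules of {X} → XXQ | b | gX.

S -> b | XS | bb | QgX; Q -> b | XS; X -> b | gX | XXQ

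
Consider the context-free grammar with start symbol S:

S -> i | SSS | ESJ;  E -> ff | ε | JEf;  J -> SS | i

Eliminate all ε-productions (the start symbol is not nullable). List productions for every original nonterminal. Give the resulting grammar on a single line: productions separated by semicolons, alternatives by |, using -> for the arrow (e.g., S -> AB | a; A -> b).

Nullable set: {E}.
S -> ESJ: E nullable, giving ESJ | SJ.
Drop E -> ε.
E -> JEf: E nullable, giving JEf | Jf.
Unchanged (no nullable symbols): S -> SSS; S -> i; E -> ff; J -> SS; J -> i.

S -> i | SJ | ESJ | SSS; E -> Jf | ff | JEf; J -> i | SS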